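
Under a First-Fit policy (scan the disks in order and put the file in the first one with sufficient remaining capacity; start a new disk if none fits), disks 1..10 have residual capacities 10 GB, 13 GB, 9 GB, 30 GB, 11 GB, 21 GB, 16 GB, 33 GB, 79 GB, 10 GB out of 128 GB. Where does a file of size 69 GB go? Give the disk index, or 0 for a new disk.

Disks with room: disk 9 (79 GB).
The first with room is disk 9.

9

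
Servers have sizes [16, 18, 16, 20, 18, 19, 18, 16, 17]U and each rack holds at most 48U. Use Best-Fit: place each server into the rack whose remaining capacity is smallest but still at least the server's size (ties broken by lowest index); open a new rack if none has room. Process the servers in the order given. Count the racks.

rack 1: place 16U, 32U left
rack 1: place 18U, 14U left
rack 2: place 16U, 32U left
rack 2: place 20U, 12U left
rack 3: place 18U, 30U left
rack 3: place 19U, 11U left
rack 4: place 18U, 30U left
rack 4: place 16U, 14U left
rack 5: place 17U, 31U left

5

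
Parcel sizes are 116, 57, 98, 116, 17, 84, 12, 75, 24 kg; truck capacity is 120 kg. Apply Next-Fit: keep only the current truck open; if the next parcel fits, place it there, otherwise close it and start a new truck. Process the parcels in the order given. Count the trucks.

6

truck 1: place 116 kg, 4 kg left
truck 2: place 57 kg, 63 kg left
truck 3: place 98 kg, 22 kg left
truck 4: place 116 kg, 4 kg left
truck 5: place 17 kg, 103 kg left
truck 5: place 84 kg, 19 kg left
truck 5: place 12 kg, 7 kg left
truck 6: place 75 kg, 45 kg left
truck 6: place 24 kg, 21 kg left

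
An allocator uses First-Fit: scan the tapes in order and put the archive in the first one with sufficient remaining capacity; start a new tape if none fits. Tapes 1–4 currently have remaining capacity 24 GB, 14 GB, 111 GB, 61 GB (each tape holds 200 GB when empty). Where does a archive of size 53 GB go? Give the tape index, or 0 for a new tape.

Tapes with room: tape 3 (111 GB), tape 4 (61 GB).
The first with room is tape 3.

3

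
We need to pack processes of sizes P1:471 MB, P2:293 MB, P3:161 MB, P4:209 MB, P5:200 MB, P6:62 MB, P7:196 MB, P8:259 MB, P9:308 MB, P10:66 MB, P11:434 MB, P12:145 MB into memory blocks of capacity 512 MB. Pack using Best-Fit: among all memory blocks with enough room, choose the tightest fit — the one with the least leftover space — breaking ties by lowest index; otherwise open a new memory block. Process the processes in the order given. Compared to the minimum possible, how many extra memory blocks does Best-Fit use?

1

Best-Fit: [471] [293,161] [209,200,62] [196,259] [308,66] [434] [145] → 7 memory blocks.
Total size 2804 MB; any packing needs at least ⌈2804/512⌉ = 6 memory blocks.
An optimal packing achieves that bound: [471] [434,66] [308,200] [293,209] [259,196] [161,145,62] → 6 memory blocks.
Excess: 7 − 6 = 1.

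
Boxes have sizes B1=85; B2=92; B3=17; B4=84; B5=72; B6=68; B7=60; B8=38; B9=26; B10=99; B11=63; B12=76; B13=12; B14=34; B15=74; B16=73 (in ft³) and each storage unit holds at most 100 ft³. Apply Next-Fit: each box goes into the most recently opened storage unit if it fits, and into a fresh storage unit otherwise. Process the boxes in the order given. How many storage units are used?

storage unit 1: place B1 (85 ft³), 15 ft³ left
storage unit 2: place B2 (92 ft³), 8 ft³ left
storage unit 3: place B3 (17 ft³), 83 ft³ left
storage unit 4: place B4 (84 ft³), 16 ft³ left
storage unit 5: place B5 (72 ft³), 28 ft³ left
storage unit 6: place B6 (68 ft³), 32 ft³ left
storage unit 7: place B7 (60 ft³), 40 ft³ left
storage unit 7: place B8 (38 ft³), 2 ft³ left
storage unit 8: place B9 (26 ft³), 74 ft³ left
storage unit 9: place B10 (99 ft³), 1 ft³ left
storage unit 10: place B11 (63 ft³), 37 ft³ left
storage unit 11: place B12 (76 ft³), 24 ft³ left
storage unit 11: place B13 (12 ft³), 12 ft³ left
storage unit 12: place B14 (34 ft³), 66 ft³ left
storage unit 13: place B15 (74 ft³), 26 ft³ left
storage unit 14: place B16 (73 ft³), 27 ft³ left
Final storage units: [85] [92] [17] [84] [72] [68] [60,38] [26] [99] [63] [76,12] [34] [74] [73].

14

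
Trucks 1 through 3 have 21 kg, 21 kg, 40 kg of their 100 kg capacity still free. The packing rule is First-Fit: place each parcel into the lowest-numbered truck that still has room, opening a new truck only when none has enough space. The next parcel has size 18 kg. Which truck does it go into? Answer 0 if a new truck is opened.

Trucks with room: truck 1 (21 kg), truck 2 (21 kg), truck 3 (40 kg).
The first with room is truck 1.

1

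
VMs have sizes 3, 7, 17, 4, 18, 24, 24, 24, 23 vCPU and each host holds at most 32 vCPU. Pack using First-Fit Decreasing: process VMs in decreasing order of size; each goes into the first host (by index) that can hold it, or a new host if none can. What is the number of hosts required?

Sorted descending: 24, 24, 24, 23, 18, 17, 7, 4, 3.
24 vCPU → host 1 (remaining 8 vCPU)
24 vCPU → host 2 (remaining 8 vCPU)
24 vCPU → host 3 (remaining 8 vCPU)
23 vCPU → host 4 (remaining 9 vCPU)
18 vCPU → host 5 (remaining 14 vCPU)
17 vCPU → host 6 (remaining 15 vCPU)
7 vCPU → host 1 (remaining 1 vCPU)
4 vCPU → host 2 (remaining 4 vCPU)
3 vCPU → host 2 (remaining 1 vCPU)

6 hosts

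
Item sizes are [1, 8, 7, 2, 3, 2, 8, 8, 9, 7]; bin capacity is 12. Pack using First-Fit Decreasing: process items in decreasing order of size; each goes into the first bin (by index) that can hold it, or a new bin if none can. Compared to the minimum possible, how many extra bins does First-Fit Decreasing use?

First-Fit Decreasing: [9,3] [8,2,2] [8,1] [8] [7] [7] → 6 bins.
6 items exceed 6 (half the capacity), and no two of those can share a bin, so at least 6 bins are needed.
So 6 is already optimal.

0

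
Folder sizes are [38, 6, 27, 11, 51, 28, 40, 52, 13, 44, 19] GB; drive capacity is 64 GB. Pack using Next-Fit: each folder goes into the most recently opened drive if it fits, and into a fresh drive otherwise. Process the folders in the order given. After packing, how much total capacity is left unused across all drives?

183

Put 38 GB in drive 1; 26 GB remain.
Put 6 GB in drive 1; 20 GB remain.
Put 27 GB in drive 2; 37 GB remain.
Put 11 GB in drive 2; 26 GB remain.
Put 51 GB in drive 3; 13 GB remain.
Put 28 GB in drive 4; 36 GB remain.
Put 40 GB in drive 5; 24 GB remain.
Put 52 GB in drive 6; 12 GB remain.
Put 13 GB in drive 7; 51 GB remain.
Put 44 GB in drive 7; 7 GB remain.
Put 19 GB in drive 8; 45 GB remain.
8 drives × 64 GB = 512 GB; used 329 GB; unused 183 GB.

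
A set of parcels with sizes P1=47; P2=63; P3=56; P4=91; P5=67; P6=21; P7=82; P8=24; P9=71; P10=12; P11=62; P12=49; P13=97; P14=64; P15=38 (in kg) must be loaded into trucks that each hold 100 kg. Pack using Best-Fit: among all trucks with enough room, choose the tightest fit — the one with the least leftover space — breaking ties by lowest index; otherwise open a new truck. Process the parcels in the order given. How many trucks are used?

10 trucks

Put P1 (47 kg) in truck 1; 53 kg remain.
Put P2 (63 kg) in truck 2; 37 kg remain.
Put P3 (56 kg) in truck 3; 44 kg remain.
Put P4 (91 kg) in truck 4; 9 kg remain.
Put P5 (67 kg) in truck 5; 33 kg remain.
Put P6 (21 kg) in truck 5; 12 kg remain.
Put P7 (82 kg) in truck 6; 18 kg remain.
Put P8 (24 kg) in truck 2; 13 kg remain.
Put P9 (71 kg) in truck 7; 29 kg remain.
Put P10 (12 kg) in truck 5; 0 kg remain.
Put P11 (62 kg) in truck 8; 38 kg remain.
Put P12 (49 kg) in truck 1; 4 kg remain.
Put P13 (97 kg) in truck 9; 3 kg remain.
Put P14 (64 kg) in truck 10; 36 kg remain.
Put P15 (38 kg) in truck 8; 0 kg remain.
Final trucks: [47,49] [63,24] [56] [91] [67,21,12] [82] [71] [62,38] [97] [64].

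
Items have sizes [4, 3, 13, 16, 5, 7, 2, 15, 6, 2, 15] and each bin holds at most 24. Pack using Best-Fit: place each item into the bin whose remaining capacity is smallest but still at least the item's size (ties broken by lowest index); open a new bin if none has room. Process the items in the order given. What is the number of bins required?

4

bin 1: place 4, 20 left
bin 1: place 3, 17 left
bin 1: place 13, 4 left
bin 2: place 16, 8 left
bin 2: place 5, 3 left
bin 3: place 7, 17 left
bin 2: place 2, 1 left
bin 3: place 15, 2 left
bin 4: place 6, 18 left
bin 3: place 2, 0 left
bin 4: place 15, 3 left
Final bins: [4,3,13] [16,5,2] [7,15,2] [6,15].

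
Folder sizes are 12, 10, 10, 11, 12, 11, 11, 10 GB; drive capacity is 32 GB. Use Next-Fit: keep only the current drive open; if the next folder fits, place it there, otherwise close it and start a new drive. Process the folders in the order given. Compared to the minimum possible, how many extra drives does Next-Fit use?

Next-Fit: [12,10,10] [11,12] [11,11,10] → 3 drives.
Total size 87 GB; any packing needs at least ⌈87/32⌉ = 3 drives.
So 3 is already optimal.

0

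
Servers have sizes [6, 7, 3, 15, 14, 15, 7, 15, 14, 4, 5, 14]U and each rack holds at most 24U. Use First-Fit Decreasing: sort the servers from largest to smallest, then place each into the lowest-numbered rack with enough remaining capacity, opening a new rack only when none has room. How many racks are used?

6 racks

Sorted descending: 15, 15, 15, 14, 14, 14, 7, 7, 6, 5, 4, 3.
15U → rack 1 (remaining 9U)
15U → rack 2 (remaining 9U)
15U → rack 3 (remaining 9U)
14U → rack 4 (remaining 10U)
14U → rack 5 (remaining 10U)
14U → rack 6 (remaining 10U)
7U → rack 1 (remaining 2U)
7U → rack 2 (remaining 2U)
6U → rack 3 (remaining 3U)
5U → rack 4 (remaining 5U)
4U → rack 4 (remaining 1U)
3U → rack 3 (remaining 0U)
Final racks: [15,7] [15,7] [15,6,3] [14,5,4] [14] [14].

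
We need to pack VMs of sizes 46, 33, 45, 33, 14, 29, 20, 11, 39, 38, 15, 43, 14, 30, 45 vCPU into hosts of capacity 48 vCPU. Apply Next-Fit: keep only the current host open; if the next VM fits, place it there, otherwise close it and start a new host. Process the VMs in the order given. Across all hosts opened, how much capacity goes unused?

host 1: place 46 vCPU, 2 vCPU left
host 2: place 33 vCPU, 15 vCPU left
host 3: place 45 vCPU, 3 vCPU left
host 4: place 33 vCPU, 15 vCPU left
host 4: place 14 vCPU, 1 vCPU left
host 5: place 29 vCPU, 19 vCPU left
host 6: place 20 vCPU, 28 vCPU left
host 6: place 11 vCPU, 17 vCPU left
host 7: place 39 vCPU, 9 vCPU left
host 8: place 38 vCPU, 10 vCPU left
host 9: place 15 vCPU, 33 vCPU left
host 10: place 43 vCPU, 5 vCPU left
host 11: place 14 vCPU, 34 vCPU left
host 11: place 30 vCPU, 4 vCPU left
host 12: place 45 vCPU, 3 vCPU left
12 hosts × 48 vCPU = 576 vCPU; used 455 vCPU; unused 121 vCPU.

121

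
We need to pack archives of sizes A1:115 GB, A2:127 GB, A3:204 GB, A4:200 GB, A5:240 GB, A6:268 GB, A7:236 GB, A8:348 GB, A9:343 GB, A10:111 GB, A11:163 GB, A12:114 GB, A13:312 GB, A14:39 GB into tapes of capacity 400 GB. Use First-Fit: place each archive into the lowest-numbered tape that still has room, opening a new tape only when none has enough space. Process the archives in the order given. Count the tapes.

9 tapes

tape 1: place A1 (115 GB), 285 GB left
tape 1: place A2 (127 GB), 158 GB left
tape 2: place A3 (204 GB), 196 GB left
tape 3: place A4 (200 GB), 200 GB left
tape 4: place A5 (240 GB), 160 GB left
tape 5: place A6 (268 GB), 132 GB left
tape 6: place A7 (236 GB), 164 GB left
tape 7: place A8 (348 GB), 52 GB left
tape 8: place A9 (343 GB), 57 GB left
tape 1: place A10 (111 GB), 47 GB left
tape 2: place A11 (163 GB), 33 GB left
tape 3: place A12 (114 GB), 86 GB left
tape 9: place A13 (312 GB), 88 GB left
tape 1: place A14 (39 GB), 8 GB left
Final tapes: [115,127,111,39] [204,163] [200,114] [240] [268] [236] [348] [343] [312].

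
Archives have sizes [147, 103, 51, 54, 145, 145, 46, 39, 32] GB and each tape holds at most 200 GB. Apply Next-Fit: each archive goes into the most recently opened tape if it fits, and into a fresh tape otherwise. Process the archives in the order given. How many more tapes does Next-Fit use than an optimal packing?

Next-Fit: [147] [103,51] [54,145] [145,46] [39,32] → 5 tapes.
Total size 762 GB; any packing needs at least ⌈762/200⌉ = 4 tapes.
An optimal packing achieves that bound: [147,51] [145,54] [145,46] [103,39,32] → 4 tapes.
Excess: 5 − 4 = 1.

1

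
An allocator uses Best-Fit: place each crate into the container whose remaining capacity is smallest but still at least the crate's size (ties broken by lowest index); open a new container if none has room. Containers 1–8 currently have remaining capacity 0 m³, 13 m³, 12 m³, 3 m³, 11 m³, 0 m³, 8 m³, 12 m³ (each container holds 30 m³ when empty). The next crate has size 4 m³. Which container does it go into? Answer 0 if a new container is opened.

Containers with room: container 2 (13 m³), container 3 (12 m³), container 5 (11 m³), container 7 (8 m³), container 8 (12 m³).
Tightest fit is container 7 with 8 m³ free.

7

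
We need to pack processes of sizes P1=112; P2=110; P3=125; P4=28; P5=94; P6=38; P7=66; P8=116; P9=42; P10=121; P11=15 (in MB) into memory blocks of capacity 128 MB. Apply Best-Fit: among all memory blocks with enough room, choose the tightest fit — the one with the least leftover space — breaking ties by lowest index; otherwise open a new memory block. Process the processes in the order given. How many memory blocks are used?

8 memory blocks

P1 (112 MB) → memory block 1 (remaining 16 MB)
P2 (110 MB) → memory block 2 (remaining 18 MB)
P3 (125 MB) → memory block 3 (remaining 3 MB)
P4 (28 MB) → memory block 4 (remaining 100 MB)
P5 (94 MB) → memory block 4 (remaining 6 MB)
P6 (38 MB) → memory block 5 (remaining 90 MB)
P7 (66 MB) → memory block 5 (remaining 24 MB)
P8 (116 MB) → memory block 6 (remaining 12 MB)
P9 (42 MB) → memory block 7 (remaining 86 MB)
P10 (121 MB) → memory block 8 (remaining 7 MB)
P11 (15 MB) → memory block 1 (remaining 1 MB)
Final memory blocks: [112,15] [110] [125] [28,94] [38,66] [116] [42] [121].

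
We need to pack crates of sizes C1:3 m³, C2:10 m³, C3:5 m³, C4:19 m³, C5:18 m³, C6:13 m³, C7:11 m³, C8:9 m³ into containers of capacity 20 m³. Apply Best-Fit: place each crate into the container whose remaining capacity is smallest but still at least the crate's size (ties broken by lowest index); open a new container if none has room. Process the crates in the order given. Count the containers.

Put C1 (3 m³) in container 1; 17 m³ remain.
Put C2 (10 m³) in container 1; 7 m³ remain.
Put C3 (5 m³) in container 1; 2 m³ remain.
Put C4 (19 m³) in container 2; 1 m³ remain.
Put C5 (18 m³) in container 3; 2 m³ remain.
Put C6 (13 m³) in container 4; 7 m³ remain.
Put C7 (11 m³) in container 5; 9 m³ remain.
Put C8 (9 m³) in container 5; 0 m³ remain.

5 containers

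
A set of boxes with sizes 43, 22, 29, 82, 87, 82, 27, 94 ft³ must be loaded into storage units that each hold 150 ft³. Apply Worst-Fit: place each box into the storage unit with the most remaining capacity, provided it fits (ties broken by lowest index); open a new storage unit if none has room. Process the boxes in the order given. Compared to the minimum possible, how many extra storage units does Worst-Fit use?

Worst-Fit: [43,22,29] [82,27] [87] [82] [94] → 5 storage units.
Total size 466 ft³; any packing needs at least ⌈466/150⌉ = 4 storage units.
An optimal packing achieves that bound: [94,43] [87,29,27] [82,22] [82] → 4 storage units.
Excess: 5 − 4 = 1.

1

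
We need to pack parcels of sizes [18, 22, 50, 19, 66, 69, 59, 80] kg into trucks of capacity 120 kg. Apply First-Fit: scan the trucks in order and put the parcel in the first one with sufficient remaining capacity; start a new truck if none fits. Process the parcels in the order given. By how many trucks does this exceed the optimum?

First-Fit: [18,22,50,19] [66] [69] [59] [80] → 5 trucks.
Total size 383 kg; any packing needs at least ⌈383/120⌉ = 4 trucks.
An optimal packing achieves that bound: [80,22,18] [69,50] [66,19] [59] → 4 trucks.
Excess: 5 − 4 = 1.

1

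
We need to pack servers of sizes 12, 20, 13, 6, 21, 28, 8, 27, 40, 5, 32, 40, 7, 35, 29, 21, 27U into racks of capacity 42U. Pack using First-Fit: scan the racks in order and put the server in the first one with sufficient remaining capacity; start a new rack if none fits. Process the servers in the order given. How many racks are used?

12U → rack 1 (remaining 30U)
20U → rack 1 (remaining 10U)
13U → rack 2 (remaining 29U)
6U → rack 1 (remaining 4U)
21U → rack 2 (remaining 8U)
28U → rack 3 (remaining 14U)
8U → rack 2 (remaining 0U)
27U → rack 4 (remaining 15U)
40U → rack 5 (remaining 2U)
5U → rack 3 (remaining 9U)
32U → rack 6 (remaining 10U)
40U → rack 7 (remaining 2U)
7U → rack 3 (remaining 2U)
35U → rack 8 (remaining 7U)
29U → rack 9 (remaining 13U)
21U → rack 10 (remaining 21U)
27U → rack 11 (remaining 15U)

11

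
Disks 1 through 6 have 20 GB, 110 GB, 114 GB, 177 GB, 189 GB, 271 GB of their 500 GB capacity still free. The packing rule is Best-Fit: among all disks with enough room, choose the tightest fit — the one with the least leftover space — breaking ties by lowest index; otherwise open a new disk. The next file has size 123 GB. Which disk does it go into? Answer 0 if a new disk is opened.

Disks with room: disk 4 (177 GB), disk 5 (189 GB), disk 6 (271 GB).
Tightest fit is disk 4 with 177 GB free.

4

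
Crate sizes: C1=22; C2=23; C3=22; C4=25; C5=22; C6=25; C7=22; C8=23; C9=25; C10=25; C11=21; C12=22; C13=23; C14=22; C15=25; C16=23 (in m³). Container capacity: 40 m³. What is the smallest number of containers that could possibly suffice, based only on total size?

10

Total size = 22 + 23 + 22 + 25 + 22 + 25 + 22 + 23 + 25 + 25 + 21 + 22 + 23 + 22 + 25 + 23 = 370 m³.
⌈370 / 40⌉ = 10.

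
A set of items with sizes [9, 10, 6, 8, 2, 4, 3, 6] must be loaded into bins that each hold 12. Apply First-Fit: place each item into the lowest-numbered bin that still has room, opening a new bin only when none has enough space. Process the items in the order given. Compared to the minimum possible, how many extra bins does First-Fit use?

1

First-Fit: [9,2] [10] [6,4] [8,3] [6] → 5 bins.
Total size 48; any packing needs at least ⌈48/12⌉ = 4 bins.
An optimal packing achieves that bound: [10,2] [9,3] [8,4] [6,6] → 4 bins.
Excess: 5 − 4 = 1.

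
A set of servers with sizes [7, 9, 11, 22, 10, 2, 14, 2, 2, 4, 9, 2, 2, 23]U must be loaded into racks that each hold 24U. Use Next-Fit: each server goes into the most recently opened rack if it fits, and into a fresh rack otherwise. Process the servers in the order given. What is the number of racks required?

7U → rack 1 (remaining 17U)
9U → rack 1 (remaining 8U)
11U → rack 2 (remaining 13U)
22U → rack 3 (remaining 2U)
10U → rack 4 (remaining 14U)
2U → rack 4 (remaining 12U)
14U → rack 5 (remaining 10U)
2U → rack 5 (remaining 8U)
2U → rack 5 (remaining 6U)
4U → rack 5 (remaining 2U)
9U → rack 6 (remaining 15U)
2U → rack 6 (remaining 13U)
2U → rack 6 (remaining 11U)
23U → rack 7 (remaining 1U)
Final racks: [7,9] [11] [22] [10,2] [14,2,2,4] [9,2,2] [23].

7 racks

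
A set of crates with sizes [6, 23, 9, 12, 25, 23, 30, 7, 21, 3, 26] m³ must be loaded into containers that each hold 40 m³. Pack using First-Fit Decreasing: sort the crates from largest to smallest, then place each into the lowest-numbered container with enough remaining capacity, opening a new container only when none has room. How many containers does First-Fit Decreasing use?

Sorted descending: 30, 26, 25, 23, 23, 21, 12, 9, 7, 6, 3.
container 1: place 30 m³, 10 m³ left
container 2: place 26 m³, 14 m³ left
container 3: place 25 m³, 15 m³ left
container 4: place 23 m³, 17 m³ left
container 5: place 23 m³, 17 m³ left
container 6: place 21 m³, 19 m³ left
container 2: place 12 m³, 2 m³ left
container 1: place 9 m³, 1 m³ left
container 3: place 7 m³, 8 m³ left
container 3: place 6 m³, 2 m³ left
container 4: place 3 m³, 14 m³ left

6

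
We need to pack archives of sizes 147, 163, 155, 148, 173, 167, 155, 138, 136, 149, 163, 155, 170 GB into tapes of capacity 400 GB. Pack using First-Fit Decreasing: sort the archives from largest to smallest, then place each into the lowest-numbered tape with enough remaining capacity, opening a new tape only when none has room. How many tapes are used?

7

Sorted descending: 173, 170, 167, 163, 163, 155, 155, 155, 149, 148, 147, 138, 136.
173 GB → tape 1 (remaining 227 GB)
170 GB → tape 1 (remaining 57 GB)
167 GB → tape 2 (remaining 233 GB)
163 GB → tape 2 (remaining 70 GB)
163 GB → tape 3 (remaining 237 GB)
155 GB → tape 3 (remaining 82 GB)
155 GB → tape 4 (remaining 245 GB)
155 GB → tape 4 (remaining 90 GB)
149 GB → tape 5 (remaining 251 GB)
148 GB → tape 5 (remaining 103 GB)
147 GB → tape 6 (remaining 253 GB)
138 GB → tape 6 (remaining 115 GB)
136 GB → tape 7 (remaining 264 GB)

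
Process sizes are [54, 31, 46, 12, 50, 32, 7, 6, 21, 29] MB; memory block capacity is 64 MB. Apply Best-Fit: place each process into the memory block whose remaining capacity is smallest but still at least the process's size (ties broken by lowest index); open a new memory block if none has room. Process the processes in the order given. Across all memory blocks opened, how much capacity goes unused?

32

Put 54 MB in memory block 1; 10 MB remain.
Put 31 MB in memory block 2; 33 MB remain.
Put 46 MB in memory block 3; 18 MB remain.
Put 12 MB in memory block 3; 6 MB remain.
Put 50 MB in memory block 4; 14 MB remain.
Put 32 MB in memory block 2; 1 MB remain.
Put 7 MB in memory block 1; 3 MB remain.
Put 6 MB in memory block 3; 0 MB remain.
Put 21 MB in memory block 5; 43 MB remain.
Put 29 MB in memory block 5; 14 MB remain.
5 memory blocks × 64 MB = 320 MB; used 288 MB; unused 32 MB.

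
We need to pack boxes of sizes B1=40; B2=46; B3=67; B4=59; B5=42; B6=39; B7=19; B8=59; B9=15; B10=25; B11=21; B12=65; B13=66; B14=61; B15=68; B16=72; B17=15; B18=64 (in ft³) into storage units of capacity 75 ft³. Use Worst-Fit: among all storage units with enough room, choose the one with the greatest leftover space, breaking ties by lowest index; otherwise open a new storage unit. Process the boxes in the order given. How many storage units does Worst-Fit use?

B1 (40 ft³) → storage unit 1 (remaining 35 ft³)
B2 (46 ft³) → storage unit 2 (remaining 29 ft³)
B3 (67 ft³) → storage unit 3 (remaining 8 ft³)
B4 (59 ft³) → storage unit 4 (remaining 16 ft³)
B5 (42 ft³) → storage unit 5 (remaining 33 ft³)
B6 (39 ft³) → storage unit 6 (remaining 36 ft³)
B7 (19 ft³) → storage unit 6 (remaining 17 ft³)
B8 (59 ft³) → storage unit 7 (remaining 16 ft³)
B9 (15 ft³) → storage unit 1 (remaining 20 ft³)
B10 (25 ft³) → storage unit 5 (remaining 8 ft³)
B11 (21 ft³) → storage unit 2 (remaining 8 ft³)
B12 (65 ft³) → storage unit 8 (remaining 10 ft³)
B13 (66 ft³) → storage unit 9 (remaining 9 ft³)
B14 (61 ft³) → storage unit 10 (remaining 14 ft³)
B15 (68 ft³) → storage unit 11 (remaining 7 ft³)
B16 (72 ft³) → storage unit 12 (remaining 3 ft³)
B17 (15 ft³) → storage unit 1 (remaining 5 ft³)
B18 (64 ft³) → storage unit 13 (remaining 11 ft³)

13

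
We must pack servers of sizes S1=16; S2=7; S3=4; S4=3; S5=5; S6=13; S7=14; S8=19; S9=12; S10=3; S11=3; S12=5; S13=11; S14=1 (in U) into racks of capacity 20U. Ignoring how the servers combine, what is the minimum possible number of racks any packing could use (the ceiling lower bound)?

Total size = 16 + 7 + 4 + 3 + 5 + 13 + 14 + 19 + 12 + 3 + 3 + 5 + 11 + 1 = 116U.
⌈116 / 20⌉ = 6.

6 racks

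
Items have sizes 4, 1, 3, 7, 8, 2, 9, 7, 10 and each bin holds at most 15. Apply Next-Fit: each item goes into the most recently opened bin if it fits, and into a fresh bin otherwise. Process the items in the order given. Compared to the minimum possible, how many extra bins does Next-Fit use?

Next-Fit: [4,1,3,7] [8,2] [9] [7] [10] → 5 bins.
Total size 51; any packing needs at least ⌈51/15⌉ = 4 bins.
An optimal packing achieves that bound: [10,4,1] [9,3,2] [8,7] [7] → 4 bins.
Excess: 5 − 4 = 1.

1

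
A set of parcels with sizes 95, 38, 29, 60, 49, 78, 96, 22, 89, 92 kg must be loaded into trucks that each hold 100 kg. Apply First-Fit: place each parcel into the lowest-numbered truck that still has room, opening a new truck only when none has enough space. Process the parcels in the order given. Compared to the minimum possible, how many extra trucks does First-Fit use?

First-Fit: [95] [38,29,22] [60] [49] [78] [96] [89] [92] → 8 trucks.
Total size 648 kg; any packing needs at least ⌈648/100⌉ = 7 trucks.
An optimal packing achieves that bound: [96] [95] [92] [89] [78,22] [60,38] [49,29] → 7 trucks.
Excess: 8 − 7 = 1.

1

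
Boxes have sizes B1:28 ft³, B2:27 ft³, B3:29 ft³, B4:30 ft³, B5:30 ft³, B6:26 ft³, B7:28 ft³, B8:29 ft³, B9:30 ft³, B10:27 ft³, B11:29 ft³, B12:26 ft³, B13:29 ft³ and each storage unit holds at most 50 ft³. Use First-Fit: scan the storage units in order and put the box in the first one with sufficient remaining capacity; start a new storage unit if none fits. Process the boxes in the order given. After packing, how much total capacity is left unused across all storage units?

282

storage unit 1: place B1 (28 ft³), 22 ft³ left
storage unit 2: place B2 (27 ft³), 23 ft³ left
storage unit 3: place B3 (29 ft³), 21 ft³ left
storage unit 4: place B4 (30 ft³), 20 ft³ left
storage unit 5: place B5 (30 ft³), 20 ft³ left
storage unit 6: place B6 (26 ft³), 24 ft³ left
storage unit 7: place B7 (28 ft³), 22 ft³ left
storage unit 8: place B8 (29 ft³), 21 ft³ left
storage unit 9: place B9 (30 ft³), 20 ft³ left
storage unit 10: place B10 (27 ft³), 23 ft³ left
storage unit 11: place B11 (29 ft³), 21 ft³ left
storage unit 12: place B12 (26 ft³), 24 ft³ left
storage unit 13: place B13 (29 ft³), 21 ft³ left
13 storage units × 50 ft³ = 650 ft³; used 368 ft³; unused 282 ft³.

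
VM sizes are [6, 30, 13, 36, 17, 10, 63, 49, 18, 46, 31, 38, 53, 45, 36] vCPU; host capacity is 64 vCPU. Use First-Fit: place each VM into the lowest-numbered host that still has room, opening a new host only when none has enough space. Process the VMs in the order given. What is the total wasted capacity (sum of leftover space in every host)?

149

host 1: place 6 vCPU, 58 vCPU left
host 1: place 30 vCPU, 28 vCPU left
host 1: place 13 vCPU, 15 vCPU left
host 2: place 36 vCPU, 28 vCPU left
host 2: place 17 vCPU, 11 vCPU left
host 1: place 10 vCPU, 5 vCPU left
host 3: place 63 vCPU, 1 vCPU left
host 4: place 49 vCPU, 15 vCPU left
host 5: place 18 vCPU, 46 vCPU left
host 5: place 46 vCPU, 0 vCPU left
host 6: place 31 vCPU, 33 vCPU left
host 7: place 38 vCPU, 26 vCPU left
host 8: place 53 vCPU, 11 vCPU left
host 9: place 45 vCPU, 19 vCPU left
host 10: place 36 vCPU, 28 vCPU left
10 hosts × 64 vCPU = 640 vCPU; used 491 vCPU; unused 149 vCPU.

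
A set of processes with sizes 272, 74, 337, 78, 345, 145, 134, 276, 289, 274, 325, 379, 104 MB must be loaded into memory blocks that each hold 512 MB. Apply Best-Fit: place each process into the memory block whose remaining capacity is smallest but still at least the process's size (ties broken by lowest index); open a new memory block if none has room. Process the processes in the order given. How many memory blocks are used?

8

memory block 1: place 272 MB, 240 MB left
memory block 1: place 74 MB, 166 MB left
memory block 2: place 337 MB, 175 MB left
memory block 1: place 78 MB, 88 MB left
memory block 3: place 345 MB, 167 MB left
memory block 3: place 145 MB, 22 MB left
memory block 2: place 134 MB, 41 MB left
memory block 4: place 276 MB, 236 MB left
memory block 5: place 289 MB, 223 MB left
memory block 6: place 274 MB, 238 MB left
memory block 7: place 325 MB, 187 MB left
memory block 8: place 379 MB, 133 MB left
memory block 8: place 104 MB, 29 MB left
Final memory blocks: [272,74,78] [337,134] [345,145] [276] [289] [274] [325] [379,104].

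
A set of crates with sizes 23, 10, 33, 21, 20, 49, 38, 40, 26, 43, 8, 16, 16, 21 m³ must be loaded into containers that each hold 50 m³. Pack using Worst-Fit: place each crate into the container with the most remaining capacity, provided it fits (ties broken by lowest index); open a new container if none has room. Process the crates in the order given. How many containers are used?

23 m³ → container 1 (remaining 27 m³)
10 m³ → container 1 (remaining 17 m³)
33 m³ → container 2 (remaining 17 m³)
21 m³ → container 3 (remaining 29 m³)
20 m³ → container 3 (remaining 9 m³)
49 m³ → container 4 (remaining 1 m³)
38 m³ → container 5 (remaining 12 m³)
40 m³ → container 6 (remaining 10 m³)
26 m³ → container 7 (remaining 24 m³)
43 m³ → container 8 (remaining 7 m³)
8 m³ → container 7 (remaining 16 m³)
16 m³ → container 1 (remaining 1 m³)
16 m³ → container 2 (remaining 1 m³)
21 m³ → container 9 (remaining 29 m³)
Final containers: [23,10,16] [33,16] [21,20] [49] [38] [40] [26,8] [43] [21].

9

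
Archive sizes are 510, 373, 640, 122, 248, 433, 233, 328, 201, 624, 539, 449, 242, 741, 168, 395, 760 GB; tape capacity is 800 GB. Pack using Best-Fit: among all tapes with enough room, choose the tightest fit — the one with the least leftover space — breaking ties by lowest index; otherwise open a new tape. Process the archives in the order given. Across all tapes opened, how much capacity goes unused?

tape 1: place 510 GB, 290 GB left
tape 2: place 373 GB, 427 GB left
tape 3: place 640 GB, 160 GB left
tape 3: place 122 GB, 38 GB left
tape 1: place 248 GB, 42 GB left
tape 4: place 433 GB, 367 GB left
tape 4: place 233 GB, 134 GB left
tape 2: place 328 GB, 99 GB left
tape 5: place 201 GB, 599 GB left
tape 6: place 624 GB, 176 GB left
tape 5: place 539 GB, 60 GB left
tape 7: place 449 GB, 351 GB left
tape 7: place 242 GB, 109 GB left
tape 8: place 741 GB, 59 GB left
tape 6: place 168 GB, 8 GB left
tape 9: place 395 GB, 405 GB left
tape 10: place 760 GB, 40 GB left
10 tapes × 800 GB = 8000 GB; used 7006 GB; unused 994 GB.

994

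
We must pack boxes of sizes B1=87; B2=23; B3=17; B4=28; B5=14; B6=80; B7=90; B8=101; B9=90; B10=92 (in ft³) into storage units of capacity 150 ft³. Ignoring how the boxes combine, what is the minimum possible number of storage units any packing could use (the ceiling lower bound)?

Total size = 87 + 23 + 17 + 28 + 14 + 80 + 90 + 101 + 90 + 92 = 622 ft³.
⌈622 / 150⌉ = 5.

5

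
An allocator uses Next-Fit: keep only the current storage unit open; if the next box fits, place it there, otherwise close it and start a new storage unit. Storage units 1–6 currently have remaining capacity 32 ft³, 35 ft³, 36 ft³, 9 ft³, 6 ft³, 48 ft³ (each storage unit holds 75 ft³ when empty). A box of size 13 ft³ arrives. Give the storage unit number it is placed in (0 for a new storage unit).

Next-Fit only looks at storage unit 6, which has 48 ft³ free.
13 ft³ fits there.

6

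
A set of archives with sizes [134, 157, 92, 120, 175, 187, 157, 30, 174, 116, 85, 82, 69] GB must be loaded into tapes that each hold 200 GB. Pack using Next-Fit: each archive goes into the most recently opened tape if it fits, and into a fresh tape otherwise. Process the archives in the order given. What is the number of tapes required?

tape 1: place 134 GB, 66 GB left
tape 2: place 157 GB, 43 GB left
tape 3: place 92 GB, 108 GB left
tape 4: place 120 GB, 80 GB left
tape 5: place 175 GB, 25 GB left
tape 6: place 187 GB, 13 GB left
tape 7: place 157 GB, 43 GB left
tape 7: place 30 GB, 13 GB left
tape 8: place 174 GB, 26 GB left
tape 9: place 116 GB, 84 GB left
tape 10: place 85 GB, 115 GB left
tape 10: place 82 GB, 33 GB left
tape 11: place 69 GB, 131 GB left

11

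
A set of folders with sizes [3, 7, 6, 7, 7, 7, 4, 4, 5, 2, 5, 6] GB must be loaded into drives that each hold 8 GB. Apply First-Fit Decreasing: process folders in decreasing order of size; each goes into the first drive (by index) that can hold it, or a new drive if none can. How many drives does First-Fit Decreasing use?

9 drives

Sorted descending: 7, 7, 7, 7, 6, 6, 5, 5, 4, 4, 3, 2.
Put 7 GB in drive 1; 1 GB remain.
Put 7 GB in drive 2; 1 GB remain.
Put 7 GB in drive 3; 1 GB remain.
Put 7 GB in drive 4; 1 GB remain.
Put 6 GB in drive 5; 2 GB remain.
Put 6 GB in drive 6; 2 GB remain.
Put 5 GB in drive 7; 3 GB remain.
Put 5 GB in drive 8; 3 GB remain.
Put 4 GB in drive 9; 4 GB remain.
Put 4 GB in drive 9; 0 GB remain.
Put 3 GB in drive 7; 0 GB remain.
Put 2 GB in drive 5; 0 GB remain.
Final drives: [7] [7] [7] [7] [6,2] [6] [5,3] [5] [4,4].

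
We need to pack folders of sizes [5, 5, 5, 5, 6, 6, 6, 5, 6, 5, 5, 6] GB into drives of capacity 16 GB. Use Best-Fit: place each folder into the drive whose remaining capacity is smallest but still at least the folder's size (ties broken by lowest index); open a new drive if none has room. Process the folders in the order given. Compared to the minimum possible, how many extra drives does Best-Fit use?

0

Best-Fit: [5,5,5] [5,6,5] [6,6] [6,5,5] [6] → 5 drives.
Total size 65 GB; any packing needs at least ⌈65/16⌉ = 5 drives.
So 5 is already optimal.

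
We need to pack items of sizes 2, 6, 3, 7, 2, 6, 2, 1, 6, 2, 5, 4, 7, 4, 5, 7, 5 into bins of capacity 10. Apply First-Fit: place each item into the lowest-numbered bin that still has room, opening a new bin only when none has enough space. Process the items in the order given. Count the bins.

9

Put 2 in bin 1; 8 remain.
Put 6 in bin 1; 2 remain.
Put 3 in bin 2; 7 remain.
Put 7 in bin 2; 0 remain.
Put 2 in bin 1; 0 remain.
Put 6 in bin 3; 4 remain.
Put 2 in bin 3; 2 remain.
Put 1 in bin 3; 1 remain.
Put 6 in bin 4; 4 remain.
Put 2 in bin 4; 2 remain.
Put 5 in bin 5; 5 remain.
Put 4 in bin 5; 1 remain.
Put 7 in bin 6; 3 remain.
Put 4 in bin 7; 6 remain.
Put 5 in bin 7; 1 remain.
Put 7 in bin 8; 3 remain.
Put 5 in bin 9; 5 remain.
Final bins: [2,6,2] [3,7] [6,2,1] [6,2] [5,4] [7] [4,5] [7] [5].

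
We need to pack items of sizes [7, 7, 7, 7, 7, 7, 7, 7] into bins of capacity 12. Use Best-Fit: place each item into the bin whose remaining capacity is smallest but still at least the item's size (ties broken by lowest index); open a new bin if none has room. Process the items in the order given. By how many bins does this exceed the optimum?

0

Best-Fit: [7] [7] [7] [7] [7] [7] [7] [7] → 8 bins.
8 items exceed 6 (half the capacity), and no two of those can share a bin, so at least 8 bins are needed.
So 8 is already optimal.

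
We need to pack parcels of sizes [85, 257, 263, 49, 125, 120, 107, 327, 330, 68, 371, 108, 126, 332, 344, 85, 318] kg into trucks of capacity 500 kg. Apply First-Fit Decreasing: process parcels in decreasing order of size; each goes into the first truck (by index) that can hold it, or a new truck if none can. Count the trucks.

8

Sorted descending: 371, 344, 332, 330, 327, 318, 263, 257, 126, 125, 120, 108, 107, 85, 85, 68, 49.
371 kg → truck 1 (remaining 129 kg)
344 kg → truck 2 (remaining 156 kg)
332 kg → truck 3 (remaining 168 kg)
330 kg → truck 4 (remaining 170 kg)
327 kg → truck 5 (remaining 173 kg)
318 kg → truck 6 (remaining 182 kg)
263 kg → truck 7 (remaining 237 kg)
257 kg → truck 8 (remaining 243 kg)
126 kg → truck 1 (remaining 3 kg)
125 kg → truck 2 (remaining 31 kg)
120 kg → truck 3 (remaining 48 kg)
108 kg → truck 4 (remaining 62 kg)
107 kg → truck 5 (remaining 66 kg)
85 kg → truck 6 (remaining 97 kg)
85 kg → truck 6 (remaining 12 kg)
68 kg → truck 7 (remaining 169 kg)
49 kg → truck 4 (remaining 13 kg)
Final trucks: [371,126] [344,125] [332,120] [330,108,49] [327,107] [318,85,85] [263,68] [257].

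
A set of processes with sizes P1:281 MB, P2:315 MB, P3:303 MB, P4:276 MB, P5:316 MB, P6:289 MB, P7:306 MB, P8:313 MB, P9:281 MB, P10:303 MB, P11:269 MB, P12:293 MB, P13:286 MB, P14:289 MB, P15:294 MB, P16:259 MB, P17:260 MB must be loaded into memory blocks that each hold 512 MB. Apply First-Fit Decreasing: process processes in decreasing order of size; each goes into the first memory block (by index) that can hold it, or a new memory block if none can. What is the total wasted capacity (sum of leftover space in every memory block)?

3771

Sorted descending: 316, 315, 313, 306, 303, 303, 294, 293, 289, 289, 286, 281, 281, 276, 269, 260, 259.
Put 316 MB in memory block 1; 196 MB remain.
Put 315 MB in memory block 2; 197 MB remain.
Put 313 MB in memory block 3; 199 MB remain.
Put 306 MB in memory block 4; 206 MB remain.
Put 303 MB in memory block 5; 209 MB remain.
Put 303 MB in memory block 6; 209 MB remain.
Put 294 MB in memory block 7; 218 MB remain.
Put 293 MB in memory block 8; 219 MB remain.
Put 289 MB in memory block 9; 223 MB remain.
Put 289 MB in memory block 10; 223 MB remain.
Put 286 MB in memory block 11; 226 MB remain.
Put 281 MB in memory block 12; 231 MB remain.
Put 281 MB in memory block 13; 231 MB remain.
Put 276 MB in memory block 14; 236 MB remain.
Put 269 MB in memory block 15; 243 MB remain.
Put 260 MB in memory block 16; 252 MB remain.
Put 259 MB in memory block 17; 253 MB remain.
17 memory blocks × 512 MB = 8704 MB; used 4933 MB; unused 3771 MB.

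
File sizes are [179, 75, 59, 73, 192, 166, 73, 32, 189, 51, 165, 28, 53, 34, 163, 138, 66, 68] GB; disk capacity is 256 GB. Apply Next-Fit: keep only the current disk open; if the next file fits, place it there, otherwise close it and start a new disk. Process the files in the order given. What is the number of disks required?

9 disks

disk 1: place 179 GB, 77 GB left
disk 1: place 75 GB, 2 GB left
disk 2: place 59 GB, 197 GB left
disk 2: place 73 GB, 124 GB left
disk 3: place 192 GB, 64 GB left
disk 4: place 166 GB, 90 GB left
disk 4: place 73 GB, 17 GB left
disk 5: place 32 GB, 224 GB left
disk 5: place 189 GB, 35 GB left
disk 6: place 51 GB, 205 GB left
disk 6: place 165 GB, 40 GB left
disk 6: place 28 GB, 12 GB left
disk 7: place 53 GB, 203 GB left
disk 7: place 34 GB, 169 GB left
disk 7: place 163 GB, 6 GB left
disk 8: place 138 GB, 118 GB left
disk 8: place 66 GB, 52 GB left
disk 9: place 68 GB, 188 GB left
Final disks: [179,75] [59,73] [192] [166,73] [32,189] [51,165,28] [53,34,163] [138,66] [68].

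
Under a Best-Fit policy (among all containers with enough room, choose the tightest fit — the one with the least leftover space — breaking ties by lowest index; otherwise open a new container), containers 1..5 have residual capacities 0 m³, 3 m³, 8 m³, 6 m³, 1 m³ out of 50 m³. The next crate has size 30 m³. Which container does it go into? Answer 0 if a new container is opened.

0

No container has ≥ 30 m³ free, so a new container is opened.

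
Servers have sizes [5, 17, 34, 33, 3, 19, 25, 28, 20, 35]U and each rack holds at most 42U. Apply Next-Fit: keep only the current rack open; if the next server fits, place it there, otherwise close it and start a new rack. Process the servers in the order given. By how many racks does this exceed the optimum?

2

Next-Fit: [5,17] [34] [33,3] [19] [25] [28] [20] [35] → 8 racks.
Total size 219U; any packing needs at least ⌈219/42⌉ = 6 racks.
An optimal packing achieves that bound: [35,5] [34,3] [33] [28] [25,17] [20,19] → 6 racks.
Excess: 8 − 6 = 2.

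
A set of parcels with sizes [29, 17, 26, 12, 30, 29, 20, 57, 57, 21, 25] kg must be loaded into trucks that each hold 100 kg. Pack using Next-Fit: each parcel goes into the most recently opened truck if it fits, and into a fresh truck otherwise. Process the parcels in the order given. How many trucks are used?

5 trucks

29 kg → truck 1 (remaining 71 kg)
17 kg → truck 1 (remaining 54 kg)
26 kg → truck 1 (remaining 28 kg)
12 kg → truck 1 (remaining 16 kg)
30 kg → truck 2 (remaining 70 kg)
29 kg → truck 2 (remaining 41 kg)
20 kg → truck 2 (remaining 21 kg)
57 kg → truck 3 (remaining 43 kg)
57 kg → truck 4 (remaining 43 kg)
21 kg → truck 4 (remaining 22 kg)
25 kg → truck 5 (remaining 75 kg)
Final trucks: [29,17,26,12] [30,29,20] [57] [57,21] [25].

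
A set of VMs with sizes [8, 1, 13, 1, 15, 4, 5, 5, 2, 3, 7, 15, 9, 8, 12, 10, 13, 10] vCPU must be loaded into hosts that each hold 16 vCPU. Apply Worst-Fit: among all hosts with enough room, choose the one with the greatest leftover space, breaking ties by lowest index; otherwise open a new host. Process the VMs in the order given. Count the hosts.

11 hosts

host 1: place 8 vCPU, 8 vCPU left
host 1: place 1 vCPU, 7 vCPU left
host 2: place 13 vCPU, 3 vCPU left
host 1: place 1 vCPU, 6 vCPU left
host 3: place 15 vCPU, 1 vCPU left
host 1: place 4 vCPU, 2 vCPU left
host 4: place 5 vCPU, 11 vCPU left
host 4: place 5 vCPU, 6 vCPU left
host 4: place 2 vCPU, 4 vCPU left
host 4: place 3 vCPU, 1 vCPU left
host 5: place 7 vCPU, 9 vCPU left
host 6: place 15 vCPU, 1 vCPU left
host 5: place 9 vCPU, 0 vCPU left
host 7: place 8 vCPU, 8 vCPU left
host 8: place 12 vCPU, 4 vCPU left
host 9: place 10 vCPU, 6 vCPU left
host 10: place 13 vCPU, 3 vCPU left
host 11: place 10 vCPU, 6 vCPU left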